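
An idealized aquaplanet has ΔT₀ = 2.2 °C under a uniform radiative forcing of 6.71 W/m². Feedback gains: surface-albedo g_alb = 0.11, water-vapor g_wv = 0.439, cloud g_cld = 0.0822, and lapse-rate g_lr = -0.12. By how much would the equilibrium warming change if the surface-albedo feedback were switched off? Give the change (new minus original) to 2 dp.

-0.83 °C

Original: g = 0.5112, ΔT = 2.2/(1−0.5112) = 4.5008 °C.
Without surface-albedo: g' = 0.4012, ΔT' = 2.2/(1−0.4012) = 3.6740 °C.
Change = 3.6740 − 4.5008 = -0.83 °C.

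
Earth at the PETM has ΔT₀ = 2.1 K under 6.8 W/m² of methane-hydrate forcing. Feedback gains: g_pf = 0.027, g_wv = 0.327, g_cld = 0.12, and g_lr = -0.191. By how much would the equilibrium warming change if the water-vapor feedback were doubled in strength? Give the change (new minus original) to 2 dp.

Original: g = 0.283, ΔT = 2.1/(1−0.283) = 2.9289 K.
With doubled water-vapor: g' = 0.61, ΔT' = 2.1/(1−0.61) = 5.3846 K.
Change = 5.3846 − 2.9289 = 2.46 K.

2.46 K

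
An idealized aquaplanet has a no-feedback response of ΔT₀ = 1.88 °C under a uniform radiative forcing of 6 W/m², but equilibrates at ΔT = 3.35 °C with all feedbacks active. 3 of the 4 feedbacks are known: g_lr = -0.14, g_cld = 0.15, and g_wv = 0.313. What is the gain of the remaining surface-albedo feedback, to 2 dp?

Amplification A = ΔT/ΔT₀ = 3.35/1.88 = 1.782.
Total gain g = 1 − 1/A = 1 − 1/1.782 = 0.4388.
Known gains sum to -0.14 + 0.15 + 0.313 = 0.323.
g_alb = 0.4388 − 0.323 = 0.12.

0.12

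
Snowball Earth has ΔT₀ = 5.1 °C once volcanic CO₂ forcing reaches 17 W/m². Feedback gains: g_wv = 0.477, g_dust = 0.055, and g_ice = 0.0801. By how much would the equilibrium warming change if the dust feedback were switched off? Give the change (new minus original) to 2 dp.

Original: g = 0.6121, ΔT = 5.1/(1−0.6121) = 13.1477 °C.
Without dust: g' = 0.5571, ΔT' = 5.1/(1−0.5571) = 11.5150 °C.
Change = 11.5150 − 13.1477 = -1.63 °C.

-1.63 °C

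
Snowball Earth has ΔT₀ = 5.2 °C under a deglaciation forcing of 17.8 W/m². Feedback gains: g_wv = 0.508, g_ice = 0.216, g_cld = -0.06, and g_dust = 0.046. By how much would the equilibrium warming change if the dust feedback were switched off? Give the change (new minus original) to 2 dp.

Original: g = 0.71, ΔT = 5.2/(1−0.71) = 17.9310 °C.
Without dust: g' = 0.664, ΔT' = 5.2/(1−0.664) = 15.4762 °C.
Change = 15.4762 − 17.9310 = -2.45 °C.

-2.45 °C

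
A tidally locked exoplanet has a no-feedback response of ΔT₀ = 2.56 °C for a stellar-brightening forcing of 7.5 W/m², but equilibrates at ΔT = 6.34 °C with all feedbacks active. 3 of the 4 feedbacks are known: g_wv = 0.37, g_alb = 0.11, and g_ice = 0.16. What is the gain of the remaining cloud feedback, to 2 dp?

-0.04

Amplification A = ΔT/ΔT₀ = 6.34/2.56 = 2.477.
Total gain g = 1 − 1/A = 1 − 1/2.477 = 0.5963.
Known gains sum to 0.37 + 0.11 + 0.16 = 0.64.
g_cld = 0.5963 − 0.64 = -0.04.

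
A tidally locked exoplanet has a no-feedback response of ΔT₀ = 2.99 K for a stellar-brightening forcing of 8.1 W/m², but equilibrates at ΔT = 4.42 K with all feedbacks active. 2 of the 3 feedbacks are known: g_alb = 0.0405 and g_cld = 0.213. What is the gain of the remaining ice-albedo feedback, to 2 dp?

Amplification A = ΔT/ΔT₀ = 4.42/2.99 = 1.478.
Total gain g = 1 − 1/A = 1 − 1/1.478 = 0.3234.
Known gains sum to 0.0405 + 0.213 = 0.2535.
g_ice = 0.3234 − 0.2535 = 0.07.

0.07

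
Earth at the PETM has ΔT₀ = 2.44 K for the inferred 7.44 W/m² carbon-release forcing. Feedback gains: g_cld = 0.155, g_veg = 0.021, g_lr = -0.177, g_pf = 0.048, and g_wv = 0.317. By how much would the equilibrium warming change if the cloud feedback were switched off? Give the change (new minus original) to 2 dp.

Original: g = 0.364, ΔT = 2.44/(1−0.364) = 3.8365 K.
Without cloud: g' = 0.209, ΔT' = 2.44/(1−0.209) = 3.0847 K.
Change = 3.0847 − 3.8365 = -0.75 K.

-0.75 K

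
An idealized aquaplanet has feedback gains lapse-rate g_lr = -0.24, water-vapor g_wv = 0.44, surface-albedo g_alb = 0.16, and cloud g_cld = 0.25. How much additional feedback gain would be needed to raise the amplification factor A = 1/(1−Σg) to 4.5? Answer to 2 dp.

Current total gain = 0.61.
Target gain for A = 4.5: g* = 1 − 1/4.5 = 0.7778.
Additional gain needed = 0.7778 − 0.61 = 0.17.

0.17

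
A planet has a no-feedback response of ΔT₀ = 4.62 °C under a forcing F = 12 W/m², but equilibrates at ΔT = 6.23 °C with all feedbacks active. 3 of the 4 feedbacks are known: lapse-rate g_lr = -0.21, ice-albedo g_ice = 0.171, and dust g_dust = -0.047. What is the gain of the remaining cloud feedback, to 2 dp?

0.34

Amplification A = ΔT/ΔT₀ = 6.23/4.62 = 1.348.
Total gain g = 1 − 1/A = 1 − 1/1.348 = 0.2582.
Known gains sum to -0.21 + 0.171 − 0.047 = -0.086.
g_cld = 0.2582 + 0.086 = 0.34.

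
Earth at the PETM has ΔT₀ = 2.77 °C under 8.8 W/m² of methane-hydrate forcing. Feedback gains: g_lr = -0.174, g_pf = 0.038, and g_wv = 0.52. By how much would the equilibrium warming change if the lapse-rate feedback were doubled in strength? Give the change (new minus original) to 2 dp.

Original: g = 0.384, ΔT = 2.77/(1−0.384) = 4.4968 °C.
With doubled lapse-rate: g' = 0.21, ΔT' = 2.77/(1−0.21) = 3.5063 °C.
Change = 3.5063 − 4.4968 = -0.99 °C.

-0.99 °C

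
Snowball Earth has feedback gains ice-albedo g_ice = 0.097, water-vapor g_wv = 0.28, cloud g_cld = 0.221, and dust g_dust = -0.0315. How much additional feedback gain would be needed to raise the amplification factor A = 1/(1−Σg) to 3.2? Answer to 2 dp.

Current total gain = 0.5665.
Target gain for A = 3.2: g* = 1 − 1/3.2 = 0.6875.
Additional gain needed = 0.6875 − 0.5665 = 0.12.

0.12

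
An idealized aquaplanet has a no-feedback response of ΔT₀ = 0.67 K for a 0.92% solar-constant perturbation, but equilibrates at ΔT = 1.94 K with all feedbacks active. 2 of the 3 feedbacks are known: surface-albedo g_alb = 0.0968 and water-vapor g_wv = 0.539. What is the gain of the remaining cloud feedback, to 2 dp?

0.02

Amplification A = ΔT/ΔT₀ = 1.94/0.67 = 2.896.
Total gain g = 1 − 1/A = 1 − 1/2.896 = 0.6547.
Known gains sum to 0.0968 + 0.539 = 0.6358.
g_cld = 0.6547 − 0.6358 = 0.02.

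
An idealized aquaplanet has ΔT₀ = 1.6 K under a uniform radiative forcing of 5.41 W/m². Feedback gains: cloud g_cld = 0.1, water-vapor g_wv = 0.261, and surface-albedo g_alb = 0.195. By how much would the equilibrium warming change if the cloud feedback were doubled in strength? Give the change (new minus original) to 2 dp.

Original: g = 0.556, ΔT = 1.6/(1−0.556) = 3.6036 K.
With doubled cloud: g' = 0.656, ΔT' = 1.6/(1−0.656) = 4.6512 K.
Change = 4.6512 − 3.6036 = 1.05 K.

1.05 K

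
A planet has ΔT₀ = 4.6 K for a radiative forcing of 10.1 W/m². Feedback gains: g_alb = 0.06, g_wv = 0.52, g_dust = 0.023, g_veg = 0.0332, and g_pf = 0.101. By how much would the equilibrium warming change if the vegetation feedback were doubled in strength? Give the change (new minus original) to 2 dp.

2.53 K

Original: g = 0.7372, ΔT = 4.6/(1−0.7372) = 17.5038 K.
With doubled vegetation: g' = 0.7704, ΔT' = 4.6/(1−0.7704) = 20.0348 K.
Change = 20.0348 − 17.5038 = 2.53 K.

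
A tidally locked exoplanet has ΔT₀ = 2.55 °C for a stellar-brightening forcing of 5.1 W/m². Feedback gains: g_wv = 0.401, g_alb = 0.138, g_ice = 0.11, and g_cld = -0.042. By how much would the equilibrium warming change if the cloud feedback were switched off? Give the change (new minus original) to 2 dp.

Original: g = 0.607, ΔT = 2.55/(1−0.607) = 6.4885 °C.
Without cloud: g' = 0.649, ΔT' = 2.55/(1−0.649) = 7.2650 °C.
Change = 7.2650 − 6.4885 = 0.78 °C.

0.78 °C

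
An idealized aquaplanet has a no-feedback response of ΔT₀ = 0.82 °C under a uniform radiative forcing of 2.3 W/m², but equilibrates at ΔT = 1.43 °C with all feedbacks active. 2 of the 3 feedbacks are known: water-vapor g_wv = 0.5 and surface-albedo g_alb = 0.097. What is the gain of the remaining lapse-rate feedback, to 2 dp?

Amplification A = ΔT/ΔT₀ = 1.43/0.82 = 1.744.
Total gain g = 1 − 1/A = 1 − 1/1.744 = 0.4266.
Known gains sum to 0.5 + 0.097 = 0.597.
g_lr = 0.4266 − 0.597 = -0.17.

-0.17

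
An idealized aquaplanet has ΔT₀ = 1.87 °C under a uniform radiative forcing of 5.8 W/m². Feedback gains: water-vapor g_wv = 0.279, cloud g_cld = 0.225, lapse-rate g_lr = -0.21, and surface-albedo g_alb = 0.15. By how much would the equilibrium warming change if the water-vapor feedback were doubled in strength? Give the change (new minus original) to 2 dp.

3.39 °C

Original: g = 0.444, ΔT = 1.87/(1−0.444) = 3.3633 °C.
With doubled water-vapor: g' = 0.723, ΔT' = 1.87/(1−0.723) = 6.7509 °C.
Change = 6.7509 − 3.3633 = 3.39 °C.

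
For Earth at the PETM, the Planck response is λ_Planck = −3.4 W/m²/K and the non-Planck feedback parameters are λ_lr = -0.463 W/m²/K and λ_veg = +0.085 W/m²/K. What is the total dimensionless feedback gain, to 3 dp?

-0.111

Convert to gains: g_lr = -0.463/3.4 = -0.1362; g_veg = 0.085/3.4 = 0.025.
Total gain g = -0.1112.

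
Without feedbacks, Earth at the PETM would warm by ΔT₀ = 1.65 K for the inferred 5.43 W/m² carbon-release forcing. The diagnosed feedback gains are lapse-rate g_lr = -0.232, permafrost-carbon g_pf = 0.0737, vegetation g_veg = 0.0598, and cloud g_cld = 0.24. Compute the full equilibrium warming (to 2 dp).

Total gain g = -0.232 + 0.0737 + 0.0598 + 0.24 = 0.1415.
Amplification A = 1/(1 − 0.1415) = 1.165.
ΔT = 1.65 × 1.165 = 1.92 K.

1.92 K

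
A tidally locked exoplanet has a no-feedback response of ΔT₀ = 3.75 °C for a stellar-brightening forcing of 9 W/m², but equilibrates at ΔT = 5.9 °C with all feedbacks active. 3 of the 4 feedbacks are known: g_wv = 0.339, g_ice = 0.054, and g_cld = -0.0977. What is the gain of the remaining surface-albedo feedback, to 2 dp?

0.07

Amplification A = ΔT/ΔT₀ = 5.9/3.75 = 1.573.
Total gain g = 1 − 1/A = 1 − 1/1.573 = 0.3643.
Known gains sum to 0.339 + 0.054 − 0.0977 = 0.2953.
g_alb = 0.3643 − 0.2953 = 0.07.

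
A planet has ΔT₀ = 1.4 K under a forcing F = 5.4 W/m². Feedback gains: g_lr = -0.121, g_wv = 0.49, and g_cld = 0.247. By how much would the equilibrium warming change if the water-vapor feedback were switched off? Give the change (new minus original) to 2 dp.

Original: g = 0.616, ΔT = 1.4/(1−0.616) = 3.6458 K.
Without water-vapor: g' = 0.126, ΔT' = 1.4/(1−0.126) = 1.6018 K.
Change = 1.6018 − 3.6458 = -2.04 K.

-2.04 K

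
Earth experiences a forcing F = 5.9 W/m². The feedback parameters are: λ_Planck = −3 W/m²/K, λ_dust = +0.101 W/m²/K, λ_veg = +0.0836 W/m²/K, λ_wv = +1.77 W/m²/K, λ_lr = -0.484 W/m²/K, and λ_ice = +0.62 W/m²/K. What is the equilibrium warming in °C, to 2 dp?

6.49 °C

Net feedback parameter λ = (−3) + (+0.101) + (+0.0836) + (+1.77) + (-0.484) + (+0.62) = -0.9094 W/m²/K.
ΔT = −F/λ = −5.9/(-0.9094) = 6.49 °C.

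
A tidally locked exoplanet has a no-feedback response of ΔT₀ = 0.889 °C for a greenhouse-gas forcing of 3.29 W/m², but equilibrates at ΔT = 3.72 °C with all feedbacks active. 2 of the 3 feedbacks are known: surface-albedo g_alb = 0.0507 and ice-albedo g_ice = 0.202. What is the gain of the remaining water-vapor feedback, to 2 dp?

0.51

Amplification A = ΔT/ΔT₀ = 3.72/0.889 = 4.184.
Total gain g = 1 − 1/A = 1 − 1/4.184 = 0.761.
Known gains sum to 0.0507 + 0.202 = 0.2527.
g_wv = 0.761 − 0.2527 = 0.51.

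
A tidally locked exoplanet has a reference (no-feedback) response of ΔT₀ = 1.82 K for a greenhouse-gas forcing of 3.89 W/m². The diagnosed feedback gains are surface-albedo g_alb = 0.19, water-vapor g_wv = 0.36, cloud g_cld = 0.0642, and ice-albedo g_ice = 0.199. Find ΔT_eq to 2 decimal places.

Total gain g = 0.19 + 0.36 + 0.0642 + 0.199 = 0.8132.
Amplification A = 1/(1 − 0.8132) = 5.353.
ΔT = 1.82 × 5.353 = 9.74 K.

9.74 K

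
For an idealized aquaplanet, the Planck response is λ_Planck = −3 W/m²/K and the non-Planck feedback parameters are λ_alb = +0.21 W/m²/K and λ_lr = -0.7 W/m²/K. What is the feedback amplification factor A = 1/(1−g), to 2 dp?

0.86

Convert to gains: g_alb = 0.21/3 = 0.07; g_lr = -0.7/3 = -0.2333.
Total gain g = -0.1633.
A = 1/(1 + 0.1633) = 0.86.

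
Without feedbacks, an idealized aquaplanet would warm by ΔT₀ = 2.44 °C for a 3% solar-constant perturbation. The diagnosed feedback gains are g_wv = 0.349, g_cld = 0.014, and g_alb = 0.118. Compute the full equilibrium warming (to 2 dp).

Total gain g = 0.349 + 0.014 + 0.118 = 0.481.
Amplification A = 1/(1 − 0.481) = 1.927.
ΔT = 2.44 × 1.927 = 4.70 °C.

4.70 °C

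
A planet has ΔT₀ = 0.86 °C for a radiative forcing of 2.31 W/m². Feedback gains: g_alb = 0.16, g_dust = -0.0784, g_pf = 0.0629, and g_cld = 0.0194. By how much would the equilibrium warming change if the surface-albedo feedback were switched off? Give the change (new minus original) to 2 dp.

-0.17 °C

Original: g = 0.1639, ΔT = 0.86/(1−0.1639) = 1.0286 °C.
Without surface-albedo: g' = 0.0039, ΔT' = 0.86/(1−0.0039) = 0.8634 °C.
Change = 0.8634 − 1.0286 = -0.17 °C.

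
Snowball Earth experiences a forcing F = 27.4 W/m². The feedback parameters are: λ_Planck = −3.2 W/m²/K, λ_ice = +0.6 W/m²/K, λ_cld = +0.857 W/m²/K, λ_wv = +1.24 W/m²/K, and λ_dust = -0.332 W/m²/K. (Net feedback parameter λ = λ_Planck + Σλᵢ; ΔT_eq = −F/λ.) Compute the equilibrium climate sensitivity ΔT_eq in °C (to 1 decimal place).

32.8 °C

Net feedback parameter λ = (−3.2) + (+0.6) + (+0.857) + (+1.24) + (-0.332) = -0.835 W/m²/K.
ΔT = −F/λ = −27.4/(-0.835) = 32.8 °C.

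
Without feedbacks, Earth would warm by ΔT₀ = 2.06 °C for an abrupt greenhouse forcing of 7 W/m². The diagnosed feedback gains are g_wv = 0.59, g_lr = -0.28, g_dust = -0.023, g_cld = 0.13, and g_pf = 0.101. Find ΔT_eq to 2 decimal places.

4.27 °C

Total gain g = 0.59 − 0.28 − 0.023 + 0.13 + 0.101 = 0.518.
Amplification A = 1/(1 − 0.518) = 2.075.
ΔT = 2.06 × 2.075 = 4.27 °C.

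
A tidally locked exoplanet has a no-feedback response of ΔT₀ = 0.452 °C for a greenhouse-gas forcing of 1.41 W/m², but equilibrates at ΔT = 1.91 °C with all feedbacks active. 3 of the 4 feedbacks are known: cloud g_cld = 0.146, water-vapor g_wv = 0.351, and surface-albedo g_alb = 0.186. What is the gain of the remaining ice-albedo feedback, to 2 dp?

0.08

Amplification A = ΔT/ΔT₀ = 1.91/0.452 = 4.226.
Total gain g = 1 − 1/A = 1 − 1/4.226 = 0.7634.
Known gains sum to 0.146 + 0.351 + 0.186 = 0.683.
g_ice = 0.7634 − 0.683 = 0.08.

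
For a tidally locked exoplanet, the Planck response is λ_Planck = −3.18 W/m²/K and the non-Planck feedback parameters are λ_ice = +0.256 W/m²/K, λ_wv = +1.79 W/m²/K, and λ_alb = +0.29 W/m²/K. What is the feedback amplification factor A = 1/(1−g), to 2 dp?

3.77

Convert to gains: g_ice = 0.256/3.18 = 0.0805; g_wv = 1.79/3.18 = 0.5629; g_alb = 0.29/3.18 = 0.09119.
Total gain g = 0.73459.
A = 1/(1 − 0.73459) = 3.77.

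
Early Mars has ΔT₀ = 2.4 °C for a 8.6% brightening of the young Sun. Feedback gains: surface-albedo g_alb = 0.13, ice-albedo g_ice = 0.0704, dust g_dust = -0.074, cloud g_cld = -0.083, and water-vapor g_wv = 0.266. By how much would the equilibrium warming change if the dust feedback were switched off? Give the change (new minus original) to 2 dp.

Original: g = 0.3094, ΔT = 2.4/(1−0.3094) = 3.4752 °C.
Without dust: g' = 0.3834, ΔT' = 2.4/(1−0.3834) = 3.8923 °C.
Change = 3.8923 − 3.4752 = 0.42 °C.

0.42 °C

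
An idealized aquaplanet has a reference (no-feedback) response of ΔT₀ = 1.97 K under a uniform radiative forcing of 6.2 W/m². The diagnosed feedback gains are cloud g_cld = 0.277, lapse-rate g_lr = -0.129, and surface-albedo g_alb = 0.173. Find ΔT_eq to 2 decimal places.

Total gain g = 0.277 − 0.129 + 0.173 = 0.321.
Amplification A = 1/(1 − 0.321) = 1.473.
ΔT = 1.97 × 1.473 = 2.90 K.

2.90 K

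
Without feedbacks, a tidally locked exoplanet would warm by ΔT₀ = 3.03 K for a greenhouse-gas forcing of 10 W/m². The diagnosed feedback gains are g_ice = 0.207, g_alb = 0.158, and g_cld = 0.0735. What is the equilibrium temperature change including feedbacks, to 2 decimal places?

5.40 K

Total gain g = 0.207 + 0.158 + 0.0735 = 0.4385.
Amplification A = 1/(1 − 0.4385) = 1.781.
ΔT = 3.03 × 1.781 = 5.40 K.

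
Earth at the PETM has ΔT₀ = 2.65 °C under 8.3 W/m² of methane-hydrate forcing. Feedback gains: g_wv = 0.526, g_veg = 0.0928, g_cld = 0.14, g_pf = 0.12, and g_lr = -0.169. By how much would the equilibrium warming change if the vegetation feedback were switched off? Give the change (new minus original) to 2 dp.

Original: g = 0.7098, ΔT = 2.65/(1−0.7098) = 9.1316 °C.
Without vegetation: g' = 0.617, ΔT' = 2.65/(1−0.617) = 6.9191 °C.
Change = 6.9191 − 9.1316 = -2.21 °C.

-2.21 °C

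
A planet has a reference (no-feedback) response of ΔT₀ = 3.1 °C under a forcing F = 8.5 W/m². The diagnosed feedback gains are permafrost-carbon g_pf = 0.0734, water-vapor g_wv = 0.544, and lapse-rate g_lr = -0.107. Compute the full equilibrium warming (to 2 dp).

Total gain g = 0.0734 + 0.544 − 0.107 = 0.5104.
Amplification A = 1/(1 − 0.5104) = 2.042.
ΔT = 3.1 × 2.042 = 6.33 °C.

6.33 °C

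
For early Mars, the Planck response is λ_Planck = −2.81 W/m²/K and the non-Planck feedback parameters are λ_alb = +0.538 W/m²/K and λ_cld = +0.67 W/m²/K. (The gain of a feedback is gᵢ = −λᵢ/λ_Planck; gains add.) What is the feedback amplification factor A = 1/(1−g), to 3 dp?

Convert to gains: g_alb = 0.538/2.81 = 0.1915; g_cld = 0.67/2.81 = 0.2384.
Total gain g = 0.4299.
A = 1/(1 − 0.4299) = 1.754.

1.754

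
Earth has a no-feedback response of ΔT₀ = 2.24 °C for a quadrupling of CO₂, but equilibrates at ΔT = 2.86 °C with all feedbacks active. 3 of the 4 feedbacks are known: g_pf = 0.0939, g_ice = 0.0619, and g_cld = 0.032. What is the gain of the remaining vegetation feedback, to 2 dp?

Amplification A = ΔT/ΔT₀ = 2.86/2.24 = 1.277.
Total gain g = 1 − 1/A = 1 − 1/1.277 = 0.2169.
Known gains sum to 0.0939 + 0.0619 + 0.032 = 0.1878.
g_veg = 0.2169 − 0.1878 = 0.03.

0.03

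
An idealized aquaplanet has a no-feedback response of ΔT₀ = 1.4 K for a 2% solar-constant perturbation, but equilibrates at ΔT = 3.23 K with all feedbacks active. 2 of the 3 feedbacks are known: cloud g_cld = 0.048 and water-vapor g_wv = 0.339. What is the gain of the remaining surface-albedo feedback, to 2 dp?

Amplification A = ΔT/ΔT₀ = 3.23/1.4 = 2.307.
Total gain g = 1 − 1/A = 1 − 1/2.307 = 0.5665.
Known gains sum to 0.048 + 0.339 = 0.387.
g_alb = 0.5665 − 0.387 = 0.18.

0.18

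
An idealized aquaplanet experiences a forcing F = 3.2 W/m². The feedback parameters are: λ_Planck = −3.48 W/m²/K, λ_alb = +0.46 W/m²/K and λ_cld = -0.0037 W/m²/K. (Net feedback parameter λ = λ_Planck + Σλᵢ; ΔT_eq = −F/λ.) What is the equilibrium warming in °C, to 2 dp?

1.06 °C

Net feedback parameter λ = (−3.48) + (+0.46) + (-0.0037) = -3.0237 W/m²/K.
ΔT = −F/λ = −3.2/(-3.0237) = 1.06 °C.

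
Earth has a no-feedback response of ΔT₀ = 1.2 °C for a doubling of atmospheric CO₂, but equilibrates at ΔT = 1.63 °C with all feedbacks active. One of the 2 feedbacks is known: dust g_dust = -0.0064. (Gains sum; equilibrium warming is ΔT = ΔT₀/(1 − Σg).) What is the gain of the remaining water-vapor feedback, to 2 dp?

Amplification A = ΔT/ΔT₀ = 1.63/1.2 = 1.358.
Total gain g = 1 − 1/A = 1 − 1/1.358 = 0.2636.
The known gain is -0.0064.
g_wv = 0.2636 + 0.0064 = 0.27.

0.27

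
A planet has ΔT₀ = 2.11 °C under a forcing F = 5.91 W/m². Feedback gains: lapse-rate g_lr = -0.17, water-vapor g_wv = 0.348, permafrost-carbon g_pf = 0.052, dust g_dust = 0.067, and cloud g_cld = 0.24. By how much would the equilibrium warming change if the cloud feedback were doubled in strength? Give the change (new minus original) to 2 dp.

Original: g = 0.537, ΔT = 2.11/(1−0.537) = 4.5572 °C.
With doubled cloud: g' = 0.777, ΔT' = 2.11/(1−0.777) = 9.4619 °C.
Change = 9.4619 − 4.5572 = 4.90 °C.

4.90 °C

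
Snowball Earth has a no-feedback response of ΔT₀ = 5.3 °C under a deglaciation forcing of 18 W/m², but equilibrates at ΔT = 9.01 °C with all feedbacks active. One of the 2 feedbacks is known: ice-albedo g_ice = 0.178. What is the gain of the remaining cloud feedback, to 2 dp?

0.23

Amplification A = ΔT/ΔT₀ = 9.01/5.3 = 1.7.
Total gain g = 1 − 1/A = 1 − 1/1.7 = 0.4118.
The known gain is 0.178.
g_cld = 0.4118 − 0.178 = 0.23.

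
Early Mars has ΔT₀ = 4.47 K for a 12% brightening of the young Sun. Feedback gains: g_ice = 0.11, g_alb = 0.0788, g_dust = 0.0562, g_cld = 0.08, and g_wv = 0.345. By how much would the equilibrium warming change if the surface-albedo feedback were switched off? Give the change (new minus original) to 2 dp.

Original: g = 0.67, ΔT = 4.47/(1−0.67) = 13.5455 K.
Without surface-albedo: g' = 0.5912, ΔT' = 4.47/(1−0.5912) = 10.9344 K.
Change = 10.9344 − 13.5455 = -2.61 K.

-2.61 K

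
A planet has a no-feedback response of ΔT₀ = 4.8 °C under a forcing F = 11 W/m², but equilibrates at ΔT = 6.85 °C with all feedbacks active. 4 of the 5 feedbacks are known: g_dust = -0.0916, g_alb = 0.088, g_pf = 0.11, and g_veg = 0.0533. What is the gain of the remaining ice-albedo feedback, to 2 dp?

Amplification A = ΔT/ΔT₀ = 6.85/4.8 = 1.427.
Total gain g = 1 − 1/A = 1 − 1/1.427 = 0.2992.
Known gains sum to -0.0916 + 0.088 + 0.11 + 0.0533 = 0.1597.
g_ice = 0.2992 − 0.1597 = 0.14.

0.14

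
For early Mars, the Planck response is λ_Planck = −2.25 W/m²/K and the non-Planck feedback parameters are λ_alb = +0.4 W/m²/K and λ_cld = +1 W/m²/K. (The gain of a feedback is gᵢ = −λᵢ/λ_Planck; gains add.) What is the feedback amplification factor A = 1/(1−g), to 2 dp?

Convert to gains: g_alb = 0.4/2.25 = 0.1778; g_cld = 1/2.25 = 0.4444.
Total gain g = 0.6222.
A = 1/(1 − 0.6222) = 2.65.

2.65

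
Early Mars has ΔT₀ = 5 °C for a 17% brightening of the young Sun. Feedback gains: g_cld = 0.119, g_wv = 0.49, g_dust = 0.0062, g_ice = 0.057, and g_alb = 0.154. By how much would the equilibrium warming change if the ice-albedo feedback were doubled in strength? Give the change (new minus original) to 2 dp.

14.04 °C

Original: g = 0.8262, ΔT = 5/(1−0.8262) = 28.7687 °C.
With doubled ice-albedo: g' = 0.8832, ΔT' = 5/(1−0.8832) = 42.8082 °C.
Change = 42.8082 − 28.7687 = 14.04 °C.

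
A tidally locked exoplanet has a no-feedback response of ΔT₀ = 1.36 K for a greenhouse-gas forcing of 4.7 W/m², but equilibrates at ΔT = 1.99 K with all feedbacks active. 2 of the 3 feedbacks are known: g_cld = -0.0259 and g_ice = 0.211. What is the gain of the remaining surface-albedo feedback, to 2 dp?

Amplification A = ΔT/ΔT₀ = 1.99/1.36 = 1.463.
Total gain g = 1 − 1/A = 1 − 1/1.463 = 0.3165.
Known gains sum to -0.0259 + 0.211 = 0.1851.
g_alb = 0.3165 − 0.1851 = 0.13.

0.13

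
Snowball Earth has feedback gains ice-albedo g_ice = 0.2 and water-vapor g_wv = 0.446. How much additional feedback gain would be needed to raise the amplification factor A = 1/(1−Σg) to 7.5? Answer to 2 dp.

Current total gain = 0.646.
Target gain for A = 7.5: g* = 1 − 1/7.5 = 0.8667.
Additional gain needed = 0.8667 − 0.646 = 0.22.

0.22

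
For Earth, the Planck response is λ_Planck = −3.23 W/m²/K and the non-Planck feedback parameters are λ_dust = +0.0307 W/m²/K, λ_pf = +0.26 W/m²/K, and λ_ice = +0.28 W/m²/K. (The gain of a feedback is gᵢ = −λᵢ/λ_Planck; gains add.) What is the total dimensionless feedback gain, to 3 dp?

Convert to gains: g_dust = 0.0307/3.23 = 0.009505; g_pf = 0.26/3.23 = 0.0805; g_ice = 0.28/3.23 = 0.08669.
Total gain g = 0.176695.

0.177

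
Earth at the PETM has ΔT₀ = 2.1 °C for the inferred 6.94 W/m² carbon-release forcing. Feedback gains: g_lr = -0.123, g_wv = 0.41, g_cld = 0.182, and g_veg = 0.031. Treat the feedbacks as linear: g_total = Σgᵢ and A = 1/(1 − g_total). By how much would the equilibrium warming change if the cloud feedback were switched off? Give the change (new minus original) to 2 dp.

-1.12 °C

Original: g = 0.5, ΔT = 2.1/(1−0.5) = 4.2000 °C.
Without cloud: g' = 0.318, ΔT' = 2.1/(1−0.318) = 3.0792 °C.
Change = 3.0792 − 4.2000 = -1.12 °C.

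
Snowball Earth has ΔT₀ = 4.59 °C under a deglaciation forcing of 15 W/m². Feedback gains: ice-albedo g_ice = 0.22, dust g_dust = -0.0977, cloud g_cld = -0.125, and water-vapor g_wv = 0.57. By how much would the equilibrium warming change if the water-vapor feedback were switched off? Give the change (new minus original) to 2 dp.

Original: g = 0.5673, ΔT = 4.59/(1−0.5673) = 10.6078 °C.
Without water-vapor: g' = -0.0027, ΔT' = 4.59/(1+0.0027) = 4.5776 °C.
Change = 4.5776 − 10.6078 = -6.03 °C.

-6.03 °C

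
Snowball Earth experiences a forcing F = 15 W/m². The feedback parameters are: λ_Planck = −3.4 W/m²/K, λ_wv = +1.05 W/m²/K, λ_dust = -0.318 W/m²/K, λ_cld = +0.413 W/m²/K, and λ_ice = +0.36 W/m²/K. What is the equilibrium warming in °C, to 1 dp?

Net feedback parameter λ = (−3.4) + (+1.05) + (-0.318) + (+0.413) + (+0.36) = -1.895 W/m²/K.
ΔT = −F/λ = −15/(-1.895) = 7.9 °C.

7.9 °C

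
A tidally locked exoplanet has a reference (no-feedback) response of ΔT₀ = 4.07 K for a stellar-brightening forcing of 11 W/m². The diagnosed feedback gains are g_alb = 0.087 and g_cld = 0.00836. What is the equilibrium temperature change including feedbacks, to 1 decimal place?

4.5 K

Total gain g = 0.087 + 0.00836 = 0.09536.
Amplification A = 1/(1 − 0.09536) = 1.105.
ΔT = 4.07 × 1.105 = 4.5 K.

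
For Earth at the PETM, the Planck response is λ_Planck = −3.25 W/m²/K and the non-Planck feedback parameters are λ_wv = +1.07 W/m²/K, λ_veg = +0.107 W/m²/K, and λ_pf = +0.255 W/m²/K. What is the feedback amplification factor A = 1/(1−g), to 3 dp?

1.788

Convert to gains: g_wv = 1.07/3.25 = 0.3292; g_veg = 0.107/3.25 = 0.03292; g_pf = 0.255/3.25 = 0.07846.
Total gain g = 0.44058.
A = 1/(1 − 0.44058) = 1.788.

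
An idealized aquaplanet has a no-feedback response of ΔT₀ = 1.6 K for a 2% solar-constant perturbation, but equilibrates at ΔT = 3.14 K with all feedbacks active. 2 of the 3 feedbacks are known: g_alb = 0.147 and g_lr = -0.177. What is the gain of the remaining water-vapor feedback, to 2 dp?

Amplification A = ΔT/ΔT₀ = 3.14/1.6 = 1.962.
Total gain g = 1 − 1/A = 1 − 1/1.962 = 0.4903.
Known gains sum to 0.147 − 0.177 = -0.03.
g_wv = 0.4903 + 0.03 = 0.52.

0.52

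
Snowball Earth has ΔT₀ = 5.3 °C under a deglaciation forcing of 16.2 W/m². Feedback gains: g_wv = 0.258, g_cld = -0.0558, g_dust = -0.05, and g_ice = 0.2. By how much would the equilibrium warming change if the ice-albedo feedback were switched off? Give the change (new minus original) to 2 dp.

Original: g = 0.3522, ΔT = 5.3/(1−0.3522) = 8.1815 °C.
Without ice-albedo: g' = 0.1522, ΔT' = 5.3/(1−0.1522) = 6.2515 °C.
Change = 6.2515 − 8.1815 = -1.93 °C.

-1.93 °C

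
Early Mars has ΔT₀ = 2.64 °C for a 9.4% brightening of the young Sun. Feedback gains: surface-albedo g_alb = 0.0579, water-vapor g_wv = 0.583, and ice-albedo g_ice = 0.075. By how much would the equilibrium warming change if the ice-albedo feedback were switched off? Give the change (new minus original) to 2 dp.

-1.94 °C

Original: g = 0.7159, ΔT = 2.64/(1−0.7159) = 9.2925 °C.
Without ice-albedo: g' = 0.6409, ΔT' = 2.64/(1−0.6409) = 7.3517 °C.
Change = 7.3517 − 9.2925 = -1.94 °C.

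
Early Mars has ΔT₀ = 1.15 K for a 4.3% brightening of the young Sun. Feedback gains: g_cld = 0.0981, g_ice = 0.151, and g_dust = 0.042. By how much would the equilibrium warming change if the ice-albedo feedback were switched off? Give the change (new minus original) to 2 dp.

-0.28 K

Original: g = 0.2911, ΔT = 1.15/(1−0.2911) = 1.6222 K.
Without ice-albedo: g' = 0.1401, ΔT' = 1.15/(1−0.1401) = 1.3374 K.
Change = 1.3374 − 1.6222 = -0.28 K.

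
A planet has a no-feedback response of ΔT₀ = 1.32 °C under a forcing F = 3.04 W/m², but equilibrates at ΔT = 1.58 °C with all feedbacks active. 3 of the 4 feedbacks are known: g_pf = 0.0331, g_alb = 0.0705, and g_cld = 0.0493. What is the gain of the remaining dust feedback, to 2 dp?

0.01

Amplification A = ΔT/ΔT₀ = 1.58/1.32 = 1.197.
Total gain g = 1 − 1/A = 1 − 1/1.197 = 0.1646.
Known gains sum to 0.0331 + 0.0705 + 0.0493 = 0.1529.
g_dust = 0.1646 − 0.1529 = 0.01.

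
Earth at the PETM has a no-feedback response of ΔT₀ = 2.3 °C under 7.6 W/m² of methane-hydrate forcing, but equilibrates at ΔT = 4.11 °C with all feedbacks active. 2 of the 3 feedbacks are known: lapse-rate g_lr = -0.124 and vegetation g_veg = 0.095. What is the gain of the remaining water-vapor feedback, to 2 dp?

0.47

Amplification A = ΔT/ΔT₀ = 4.11/2.3 = 1.787.
Total gain g = 1 − 1/A = 1 − 1/1.787 = 0.4404.
Known gains sum to -0.124 + 0.095 = -0.029.
g_wv = 0.4404 + 0.029 = 0.47.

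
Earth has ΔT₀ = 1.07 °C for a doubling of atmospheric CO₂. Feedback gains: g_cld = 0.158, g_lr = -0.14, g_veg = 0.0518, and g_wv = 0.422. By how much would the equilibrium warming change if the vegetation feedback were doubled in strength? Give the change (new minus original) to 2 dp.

0.24 °C

Original: g = 0.4918, ΔT = 1.07/(1−0.4918) = 2.1055 °C.
With doubled vegetation: g' = 0.5436, ΔT' = 1.07/(1−0.5436) = 2.3444 °C.
Change = 2.3444 − 2.1055 = 0.24 °C.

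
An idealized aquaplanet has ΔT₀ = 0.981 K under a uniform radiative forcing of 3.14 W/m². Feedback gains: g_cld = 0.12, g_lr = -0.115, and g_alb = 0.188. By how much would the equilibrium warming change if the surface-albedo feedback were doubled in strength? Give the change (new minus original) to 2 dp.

0.37 K

Original: g = 0.193, ΔT = 0.981/(1−0.193) = 1.2156 K.
With doubled surface-albedo: g' = 0.381, ΔT' = 0.981/(1−0.381) = 1.5848 K.
Change = 1.5848 − 1.2156 = 0.37 K.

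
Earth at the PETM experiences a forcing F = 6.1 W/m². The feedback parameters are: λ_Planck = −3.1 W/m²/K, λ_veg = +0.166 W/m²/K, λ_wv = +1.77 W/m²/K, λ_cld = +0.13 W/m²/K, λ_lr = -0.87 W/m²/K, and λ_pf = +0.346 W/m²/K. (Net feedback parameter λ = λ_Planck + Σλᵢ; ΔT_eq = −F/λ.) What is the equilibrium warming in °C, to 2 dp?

3.92 °C

Net feedback parameter λ = (−3.1) + (+0.166) + (+1.77) + (+0.13) + (-0.87) + (+0.346) = -1.558 W/m²/K.
ΔT = −F/λ = −6.1/(-1.558) = 3.92 °C.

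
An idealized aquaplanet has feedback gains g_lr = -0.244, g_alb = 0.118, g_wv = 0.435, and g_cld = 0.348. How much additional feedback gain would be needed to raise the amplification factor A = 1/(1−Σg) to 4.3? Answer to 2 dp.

0.11

Current total gain = 0.657.
Target gain for A = 4.3: g* = 1 − 1/4.3 = 0.7674.
Additional gain needed = 0.7674 − 0.657 = 0.11.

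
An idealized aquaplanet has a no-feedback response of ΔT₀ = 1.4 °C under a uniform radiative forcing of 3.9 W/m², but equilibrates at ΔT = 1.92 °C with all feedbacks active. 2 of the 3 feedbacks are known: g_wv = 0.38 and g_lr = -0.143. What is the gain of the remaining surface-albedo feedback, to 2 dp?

0.03

Amplification A = ΔT/ΔT₀ = 1.92/1.4 = 1.371.
Total gain g = 1 − 1/A = 1 − 1/1.371 = 0.2706.
Known gains sum to 0.38 − 0.143 = 0.237.
g_alb = 0.2706 − 0.237 = 0.03.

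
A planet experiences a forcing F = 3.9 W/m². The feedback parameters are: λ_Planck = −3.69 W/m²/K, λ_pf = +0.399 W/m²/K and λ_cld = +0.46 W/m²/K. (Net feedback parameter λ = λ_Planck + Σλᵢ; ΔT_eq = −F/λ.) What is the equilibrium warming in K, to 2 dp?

1.38 K

Net feedback parameter λ = (−3.69) + (+0.399) + (+0.46) = -2.831 W/m²/K.
ΔT = −F/λ = −3.9/(-2.831) = 1.38 K.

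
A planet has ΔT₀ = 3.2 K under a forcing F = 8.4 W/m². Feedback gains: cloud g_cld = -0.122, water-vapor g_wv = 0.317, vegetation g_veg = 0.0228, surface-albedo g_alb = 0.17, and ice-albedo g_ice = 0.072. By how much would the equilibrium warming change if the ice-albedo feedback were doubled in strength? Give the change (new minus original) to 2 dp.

Original: g = 0.4598, ΔT = 3.2/(1−0.4598) = 5.9237 K.
With doubled ice-albedo: g' = 0.5318, ΔT' = 3.2/(1−0.5318) = 6.8347 K.
Change = 6.8347 − 5.9237 = 0.91 K.

0.91 K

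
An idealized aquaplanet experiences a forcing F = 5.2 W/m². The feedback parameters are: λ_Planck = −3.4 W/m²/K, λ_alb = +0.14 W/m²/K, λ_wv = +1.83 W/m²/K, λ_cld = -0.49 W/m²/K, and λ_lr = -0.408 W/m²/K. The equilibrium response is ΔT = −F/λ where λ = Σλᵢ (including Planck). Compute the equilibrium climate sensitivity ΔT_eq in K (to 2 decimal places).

Net feedback parameter λ = (−3.4) + (+0.14) + (+1.83) + (-0.49) + (-0.408) = -2.328 W/m²/K.
ΔT = −F/λ = −5.2/(-2.328) = 2.23 K.

2.23 K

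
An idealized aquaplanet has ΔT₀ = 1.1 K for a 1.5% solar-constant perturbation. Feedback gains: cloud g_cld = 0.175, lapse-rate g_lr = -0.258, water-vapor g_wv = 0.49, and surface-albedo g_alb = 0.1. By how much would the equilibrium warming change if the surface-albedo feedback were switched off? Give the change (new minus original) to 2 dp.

Original: g = 0.507, ΔT = 1.1/(1−0.507) = 2.2312 K.
Without surface-albedo: g' = 0.407, ΔT' = 1.1/(1−0.407) = 1.8550 K.
Change = 1.8550 − 2.2312 = -0.38 K.

-0.38 K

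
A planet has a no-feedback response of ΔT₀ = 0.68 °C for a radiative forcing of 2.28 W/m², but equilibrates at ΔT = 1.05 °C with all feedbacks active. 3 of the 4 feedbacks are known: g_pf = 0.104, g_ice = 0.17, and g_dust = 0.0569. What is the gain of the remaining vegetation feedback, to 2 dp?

0.02

Amplification A = ΔT/ΔT₀ = 1.05/0.68 = 1.544.
Total gain g = 1 − 1/A = 1 − 1/1.544 = 0.3523.
Known gains sum to 0.104 + 0.17 + 0.0569 = 0.3309.
g_veg = 0.3523 − 0.3309 = 0.02.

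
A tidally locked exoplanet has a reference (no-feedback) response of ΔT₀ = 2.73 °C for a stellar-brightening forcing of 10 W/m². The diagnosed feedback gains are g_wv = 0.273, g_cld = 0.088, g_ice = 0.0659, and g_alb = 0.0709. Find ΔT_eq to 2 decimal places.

5.44 °C

Total gain g = 0.273 + 0.088 + 0.0659 + 0.0709 = 0.4978.
Amplification A = 1/(1 − 0.4978) = 1.991.
ΔT = 2.73 × 1.991 = 5.44 °C.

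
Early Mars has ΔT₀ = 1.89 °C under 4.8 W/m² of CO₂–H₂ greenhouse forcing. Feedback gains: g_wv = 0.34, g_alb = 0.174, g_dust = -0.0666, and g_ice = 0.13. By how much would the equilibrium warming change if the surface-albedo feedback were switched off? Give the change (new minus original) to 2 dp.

Original: g = 0.5774, ΔT = 1.89/(1−0.5774) = 4.4723 °C.
Without surface-albedo: g' = 0.4034, ΔT' = 1.89/(1−0.4034) = 3.1680 °C.
Change = 3.1680 − 4.4723 = -1.30 °C.

-1.30 °C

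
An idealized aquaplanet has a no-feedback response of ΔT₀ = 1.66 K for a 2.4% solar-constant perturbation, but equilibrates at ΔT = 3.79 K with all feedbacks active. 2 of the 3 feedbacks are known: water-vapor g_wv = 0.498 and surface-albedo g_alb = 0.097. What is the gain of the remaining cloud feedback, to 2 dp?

-0.03

Amplification A = ΔT/ΔT₀ = 3.79/1.66 = 2.283.
Total gain g = 1 − 1/A = 1 − 1/2.283 = 0.562.
Known gains sum to 0.498 + 0.097 = 0.595.
g_cld = 0.562 − 0.595 = -0.03.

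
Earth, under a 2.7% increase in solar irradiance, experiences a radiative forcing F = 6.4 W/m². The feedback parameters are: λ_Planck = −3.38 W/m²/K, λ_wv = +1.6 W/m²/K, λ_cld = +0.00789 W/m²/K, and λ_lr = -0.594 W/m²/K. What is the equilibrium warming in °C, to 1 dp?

2.7 °C

Net feedback parameter λ = (−3.38) + (+1.6) + (+0.00789) + (-0.594) = -2.36611 W/m²/K.
ΔT = −F/λ = −6.4/(-2.36611) = 2.7 °C.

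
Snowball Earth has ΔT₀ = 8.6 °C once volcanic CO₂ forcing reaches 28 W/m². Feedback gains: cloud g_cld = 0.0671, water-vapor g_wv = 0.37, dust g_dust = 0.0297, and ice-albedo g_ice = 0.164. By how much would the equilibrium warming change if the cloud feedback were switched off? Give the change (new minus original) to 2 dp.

-3.58 °C

Original: g = 0.6308, ΔT = 8.6/(1−0.6308) = 23.2936 °C.
Without cloud: g' = 0.5637, ΔT' = 8.6/(1−0.5637) = 19.7112 °C.
Change = 19.7112 − 23.2936 = -3.58 °C.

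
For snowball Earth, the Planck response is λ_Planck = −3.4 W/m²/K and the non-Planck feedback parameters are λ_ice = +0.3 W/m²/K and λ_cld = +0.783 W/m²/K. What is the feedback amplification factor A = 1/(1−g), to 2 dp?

Convert to gains: g_ice = 0.3/3.4 = 0.08824; g_cld = 0.783/3.4 = 0.2303.
Total gain g = 0.31854.
A = 1/(1 − 0.31854) = 1.47.

1.47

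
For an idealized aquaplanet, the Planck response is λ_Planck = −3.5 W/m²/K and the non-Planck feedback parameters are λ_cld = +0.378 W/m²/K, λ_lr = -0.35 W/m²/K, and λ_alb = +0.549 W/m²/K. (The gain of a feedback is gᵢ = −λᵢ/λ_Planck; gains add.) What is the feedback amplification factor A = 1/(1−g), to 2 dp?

Convert to gains: g_cld = 0.378/3.5 = 0.108; g_lr = -0.35/3.5 = -0.1; g_alb = 0.549/3.5 = 0.1569.
Total gain g = 0.1649.
A = 1/(1 − 0.1649) = 1.20.

1.20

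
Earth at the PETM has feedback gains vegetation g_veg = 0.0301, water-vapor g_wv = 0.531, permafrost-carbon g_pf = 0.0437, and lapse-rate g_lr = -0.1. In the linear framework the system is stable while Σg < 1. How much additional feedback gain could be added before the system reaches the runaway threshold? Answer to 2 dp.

Current total gain = 0.0301 + 0.531 + 0.0437 − 0.1 = 0.5048.
Margin to runaway = 1 − 0.5048 = 0.50.

0.50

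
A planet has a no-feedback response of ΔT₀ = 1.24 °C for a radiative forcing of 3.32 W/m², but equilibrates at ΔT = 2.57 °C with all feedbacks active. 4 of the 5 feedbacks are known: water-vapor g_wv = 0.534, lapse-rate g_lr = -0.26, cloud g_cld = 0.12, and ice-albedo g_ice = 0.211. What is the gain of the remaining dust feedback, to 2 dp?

Amplification A = ΔT/ΔT₀ = 2.57/1.24 = 2.073.
Total gain g = 1 − 1/A = 1 − 1/2.073 = 0.5176.
Known gains sum to 0.534 − 0.26 + 0.12 + 0.211 = 0.605.
g_dust = 0.5176 − 0.605 = -0.09.

-0.09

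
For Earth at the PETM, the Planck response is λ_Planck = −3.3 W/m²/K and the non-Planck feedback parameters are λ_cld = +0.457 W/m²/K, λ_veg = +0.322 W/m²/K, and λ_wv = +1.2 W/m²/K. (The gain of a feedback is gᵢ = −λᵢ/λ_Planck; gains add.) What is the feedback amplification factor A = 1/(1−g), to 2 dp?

2.50

Convert to gains: g_cld = 0.457/3.3 = 0.1385; g_veg = 0.322/3.3 = 0.09758; g_wv = 1.2/3.3 = 0.3636.
Total gain g = 0.59968.
A = 1/(1 − 0.59968) = 2.50.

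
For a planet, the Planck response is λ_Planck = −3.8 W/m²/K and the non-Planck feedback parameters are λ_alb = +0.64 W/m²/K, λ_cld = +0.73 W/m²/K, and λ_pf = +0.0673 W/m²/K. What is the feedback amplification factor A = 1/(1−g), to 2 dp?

1.61

Convert to gains: g_alb = 0.64/3.8 = 0.1684; g_cld = 0.73/3.8 = 0.1921; g_pf = 0.0673/3.8 = 0.01771.
Total gain g = 0.37821.
A = 1/(1 − 0.37821) = 1.61.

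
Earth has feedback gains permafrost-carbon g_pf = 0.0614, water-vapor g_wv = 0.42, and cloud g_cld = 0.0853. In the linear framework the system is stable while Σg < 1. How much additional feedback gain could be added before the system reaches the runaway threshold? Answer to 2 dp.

Current total gain = 0.0614 + 0.42 + 0.0853 = 0.5667.
Margin to runaway = 1 − 0.5667 = 0.43.

0.43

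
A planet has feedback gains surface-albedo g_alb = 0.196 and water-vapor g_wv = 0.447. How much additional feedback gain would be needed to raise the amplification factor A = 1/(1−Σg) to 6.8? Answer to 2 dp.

Current total gain = 0.643.
Target gain for A = 6.8: g* = 1 − 1/6.8 = 0.8529.
Additional gain needed = 0.8529 − 0.643 = 0.21.

0.21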